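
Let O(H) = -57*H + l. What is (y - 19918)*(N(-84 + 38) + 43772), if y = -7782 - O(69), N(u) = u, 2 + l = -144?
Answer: -1032851846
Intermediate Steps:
l = -146 (l = -2 - 144 = -146)
O(H) = -146 - 57*H (O(H) = -57*H - 146 = -146 - 57*H)
y = -3703 (y = -7782 - (-146 - 57*69) = -7782 - (-146 - 3933) = -7782 - 1*(-4079) = -7782 + 4079 = -3703)
(y - 19918)*(N(-84 + 38) + 43772) = (-3703 - 19918)*((-84 + 38) + 43772) = -23621*(-46 + 43772) = -23621*43726 = -1032851846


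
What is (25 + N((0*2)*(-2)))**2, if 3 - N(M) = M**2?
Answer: 784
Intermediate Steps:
N(M) = 3 - M**2
(25 + N((0*2)*(-2)))**2 = (25 + (3 - ((0*2)*(-2))**2))**2 = (25 + (3 - (0*(-2))**2))**2 = (25 + (3 - 1*0**2))**2 = (25 + (3 - 1*0))**2 = (25 + (3 + 0))**2 = (25 + 3)**2 = 28**2 = 784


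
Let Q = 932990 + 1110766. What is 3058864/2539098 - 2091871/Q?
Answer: 5803124573/32032696124 ≈ 0.18116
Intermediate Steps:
Q = 2043756
3058864/2539098 - 2091871/Q = 3058864/2539098 - 2091871/2043756 = 3058864*(1/2539098) - 2091871*1/2043756 = 1529432/1269549 - 2091871/2043756 = 5803124573/32032696124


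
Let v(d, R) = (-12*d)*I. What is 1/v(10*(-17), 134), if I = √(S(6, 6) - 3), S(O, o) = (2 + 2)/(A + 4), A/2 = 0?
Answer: -I*√2/4080 ≈ -0.00034662*I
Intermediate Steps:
A = 0 (A = 2*0 = 0)
S(O, o) = 1 (S(O, o) = (2 + 2)/(0 + 4) = 4/4 = 4*(¼) = 1)
I = I*√2 (I = √(1 - 3) = √(-2) = I*√2 ≈ 1.4142*I)
v(d, R) = -12*I*d*√2 (v(d, R) = (-12*d)*(I*√2) = -12*I*d*√2)
1/v(10*(-17), 134) = 1/(-12*I*10*(-17)*√2) = 1/(-12*I*(-170)*√2) = 1/(2040*I*√2) = -I*√2/4080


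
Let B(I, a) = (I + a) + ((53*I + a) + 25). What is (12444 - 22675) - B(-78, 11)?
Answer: -6066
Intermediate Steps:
B(I, a) = 25 + 2*a + 54*I (B(I, a) = (I + a) + ((a + 53*I) + 25) = (I + a) + (25 + a + 53*I) = 25 + 2*a + 54*I)
(12444 - 22675) - B(-78, 11) = (12444 - 22675) - (25 + 2*11 + 54*(-78)) = -10231 - (25 + 22 - 4212) = -10231 - 1*(-4165) = -10231 + 4165 = -6066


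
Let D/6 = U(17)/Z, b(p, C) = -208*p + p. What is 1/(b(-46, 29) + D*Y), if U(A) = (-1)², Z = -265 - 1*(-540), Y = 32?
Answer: 275/2618742 ≈ 0.00010501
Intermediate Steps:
b(p, C) = -207*p
Z = 275 (Z = -265 + 540 = 275)
U(A) = 1
D = 6/275 (D = 6*(1/275) = 6/275 ≈ 0.021818)
1/(b(-46, 29) + D*Y) = 1/(-207*(-46) + (6/275)*32) = 1/(9522 + 192/275) = 1/(2618742/275) = 275/2618742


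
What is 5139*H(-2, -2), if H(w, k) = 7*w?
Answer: -71946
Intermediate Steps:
5139*H(-2, -2) = 5139*(7*(-2)) = 5139*(-14) = -71946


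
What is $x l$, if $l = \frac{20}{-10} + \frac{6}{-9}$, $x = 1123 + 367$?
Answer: $- \frac{11920}{3} \approx -3973.3$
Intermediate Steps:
$x = 1490$
$l = - \frac{8}{3}$ ($l = 20 \left(- \frac{1}{10}\right) + 6 \left(- \frac{1}{9}\right) = -2 - \frac{2}{3} = - \frac{8}{3} \approx -2.6667$)
$x l = 1490 \left(- \frac{8}{3}\right) = - \frac{11920}{3}$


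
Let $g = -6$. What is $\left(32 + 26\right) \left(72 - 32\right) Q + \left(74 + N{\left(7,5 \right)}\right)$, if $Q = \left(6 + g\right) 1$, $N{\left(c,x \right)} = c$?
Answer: $81$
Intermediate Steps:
$Q = 0$ ($Q = \left(6 - 6\right) 1 = 0 \cdot 1 = 0$)
$\left(32 + 26\right) \left(72 - 32\right) Q + \left(74 + N{\left(7,5 \right)}\right) = \left(32 + 26\right) \left(72 - 32\right) 0 + \left(74 + 7\right) = 58 \cdot 40 \cdot 0 + 81 = 2320 \cdot 0 + 81 = 0 + 81 = 81$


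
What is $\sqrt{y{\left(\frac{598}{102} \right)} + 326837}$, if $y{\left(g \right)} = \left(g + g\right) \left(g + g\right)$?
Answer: $\frac{\sqrt{850460641}}{51} \approx 571.82$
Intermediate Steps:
$y{\left(g \right)} = 4 g^{2}$ ($y{\left(g \right)} = 2 g 2 g = 4 g^{2}$)
$\sqrt{y{\left(\frac{598}{102} \right)} + 326837} = \sqrt{4 \left(\frac{598}{102}\right)^{2} + 326837} = \sqrt{4 \left(598 \cdot \frac{1}{102}\right)^{2} + 326837} = \sqrt{4 \left(\frac{299}{51}\right)^{2} + 326837} = \sqrt{4 \cdot \frac{89401}{2601} + 326837} = \sqrt{\frac{357604}{2601} + 326837} = \sqrt{\frac{850460641}{2601}} = \frac{\sqrt{850460641}}{51}$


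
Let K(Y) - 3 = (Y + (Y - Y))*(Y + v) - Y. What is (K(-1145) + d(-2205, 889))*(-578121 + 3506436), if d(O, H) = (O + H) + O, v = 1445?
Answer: -1012825093995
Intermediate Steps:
d(O, H) = H + 2*O (d(O, H) = (H + O) + O = H + 2*O)
K(Y) = 3 - Y + Y*(1445 + Y) (K(Y) = 3 + ((Y + (Y - Y))*(Y + 1445) - Y) = 3 + ((Y + 0)*(1445 + Y) - Y) = 3 + (Y*(1445 + Y) - Y) = 3 + (-Y + Y*(1445 + Y)) = 3 - Y + Y*(1445 + Y))
(K(-1145) + d(-2205, 889))*(-578121 + 3506436) = ((3 + (-1145)² + 1444*(-1145)) + (889 + 2*(-2205)))*(-578121 + 3506436) = ((3 + 1311025 - 1653380) + (889 - 4410))*2928315 = (-342352 - 3521)*2928315 = -345873*2928315 = -1012825093995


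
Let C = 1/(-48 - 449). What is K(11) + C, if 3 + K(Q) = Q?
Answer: 3975/497 ≈ 7.9980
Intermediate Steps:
C = -1/497 (C = 1/(-497) = -1/497 ≈ -0.0020121)
K(Q) = -3 + Q
K(11) + C = (-3 + 11) - 1/497 = 8 - 1/497 = 3975/497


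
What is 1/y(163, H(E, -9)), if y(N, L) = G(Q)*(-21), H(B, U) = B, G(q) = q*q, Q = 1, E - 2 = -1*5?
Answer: -1/21 ≈ -0.047619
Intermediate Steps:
E = -3 (E = 2 - 1*5 = 2 - 5 = -3)
G(q) = q**2
y(N, L) = -21 (y(N, L) = 1**2*(-21) = 1*(-21) = -21)
1/y(163, H(E, -9)) = 1/(-21) = -1/21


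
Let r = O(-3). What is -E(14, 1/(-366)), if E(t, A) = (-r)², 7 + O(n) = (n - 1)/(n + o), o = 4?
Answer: -121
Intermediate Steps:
O(n) = -7 + (-1 + n)/(4 + n) (O(n) = -7 + (n - 1)/(n + 4) = -7 + (-1 + n)/(4 + n))
r = -11 (r = (-29 - 6*(-3))/(4 - 3) = (-29 + 18)/1 = 1*(-11) = -11)
E(t, A) = 121 (E(t, A) = (-1*(-11))² = 11² = 121)
-E(14, 1/(-366)) = -1*121 = -121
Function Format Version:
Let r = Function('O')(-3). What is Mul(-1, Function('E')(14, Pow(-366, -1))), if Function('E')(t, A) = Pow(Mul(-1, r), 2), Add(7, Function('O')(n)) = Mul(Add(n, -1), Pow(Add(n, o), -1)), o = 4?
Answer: -121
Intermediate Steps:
Function('O')(n) = Add(-7, Mul(Pow(Add(4, n), -1), Add(-1, n))) (Function('O')(n) = Add(-7, Mul(Add(n, -1), Pow(Add(n, 4), -1))) = Add(-7, Mul(Add(-1, n), Pow(Add(4, n), -1))) = Add(-7, Mul(Pow(Add(4, n), -1), Add(-1, n))))
r = -11 (r = Mul(Pow(Add(4, -3), -1), Add(-29, Mul(-6, -3))) = Mul(Pow(1, -1), Add(-29, 18)) = Mul(1, -11) = -11)
Function('E')(t, A) = 121 (Function('E')(t, A) = Pow(Mul(-1, -11), 2) = Pow(11, 2) = 121)
Mul(-1, Function('E')(14, Pow(-366, -1))) = Mul(-1, 121) = -121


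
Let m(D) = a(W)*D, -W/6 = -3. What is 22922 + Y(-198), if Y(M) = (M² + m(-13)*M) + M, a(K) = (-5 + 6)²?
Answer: 64502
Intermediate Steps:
W = 18 (W = -6*(-3) = 18)
a(K) = 1 (a(K) = 1² = 1)
m(D) = D (m(D) = 1*D = D)
Y(M) = M² - 12*M (Y(M) = (M² - 13*M) + M = M² - 12*M)
22922 + Y(-198) = 22922 - 198*(-12 - 198) = 22922 - 198*(-210) = 22922 + 41580 = 64502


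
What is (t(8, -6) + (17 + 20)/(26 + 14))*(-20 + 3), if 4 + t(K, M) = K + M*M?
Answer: -27829/40 ≈ -695.72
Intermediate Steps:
t(K, M) = -4 + K + M**2 (t(K, M) = -4 + (K + M*M) = -4 + (K + M**2) = -4 + K + M**2)
(t(8, -6) + (17 + 20)/(26 + 14))*(-20 + 3) = ((-4 + 8 + (-6)**2) + (17 + 20)/(26 + 14))*(-20 + 3) = ((-4 + 8 + 36) + 37/40)*(-17) = (40 + 37*(1/40))*(-17) = (40 + 37/40)*(-17) = (1637/40)*(-17) = -27829/40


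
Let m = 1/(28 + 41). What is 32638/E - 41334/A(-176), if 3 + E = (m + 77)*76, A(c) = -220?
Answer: 8590101639/44402270 ≈ 193.46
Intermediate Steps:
m = 1/69 ≈ 0.014493
E = 403657/69 (E = -3 + (1/69 + 77)*76 = -3 + (5314/69)*76 = -3 + 403864/69 = 403657/69 ≈ 5850.1)
32638/E - 41334/A(-176) = 32638/(403657/69) - 41334/(-220) = 32638*(69/403657) - 41334*(-1/220) = 2252022/403657 + 20667/110 = 8590101639/44402270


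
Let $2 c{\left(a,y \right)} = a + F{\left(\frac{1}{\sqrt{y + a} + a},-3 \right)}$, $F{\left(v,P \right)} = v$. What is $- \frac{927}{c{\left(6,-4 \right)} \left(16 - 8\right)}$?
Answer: $- \frac{97335}{2594} - \frac{927 \sqrt{2}}{5188} \approx -37.776$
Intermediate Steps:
$c{\left(a,y \right)} = \frac{a}{2} + \frac{1}{2 \left(a + \sqrt{a + y}\right)}$ ($c{\left(a,y \right)} = \frac{a + \frac{1}{\sqrt{y + a} + a}}{2} = \frac{a + \frac{1}{\sqrt{a + y} + a}}{2} = \frac{a + \frac{1}{a + \sqrt{a + y}}}{2} = \frac{a}{2} + \frac{1}{2 \left(a + \sqrt{a + y}\right)}$)
$- \frac{927}{c{\left(6,-4 \right)} \left(16 - 8\right)} = - \frac{927}{\frac{1 + 6 \left(6 + \sqrt{6 - 4}\right)}{2 \left(6 + \sqrt{6 - 4}\right)} \left(16 - 8\right)} = - \frac{927}{\frac{1 + 6 \left(6 + \sqrt{2}\right)}{2 \left(6 + \sqrt{2}\right)} 8} = - \frac{927}{\frac{1 + \left(36 + 6 \sqrt{2}\right)}{2 \left(6 + \sqrt{2}\right)} 8} = - \frac{927}{\frac{37 + 6 \sqrt{2}}{2 \left(6 + \sqrt{2}\right)} 8} = - \frac{927}{4 \frac{1}{6 + \sqrt{2}} \left(37 + 6 \sqrt{2}\right)} = - 927 \frac{6 + \sqrt{2}}{4 \left(37 + 6 \sqrt{2}\right)} = - \frac{927 \left(6 + \sqrt{2}\right)}{4 \left(37 + 6 \sqrt{2}\right)}$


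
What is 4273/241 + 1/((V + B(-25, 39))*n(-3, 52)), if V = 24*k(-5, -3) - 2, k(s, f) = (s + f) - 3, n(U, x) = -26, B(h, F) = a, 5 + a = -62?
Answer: 36995875/2086578 ≈ 17.730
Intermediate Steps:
a = -67 (a = -5 - 62 = -67)
B(h, F) = -67
k(s, f) = -3 + f + s (k(s, f) = (f + s) - 3 = -3 + f + s)
V = -266 (V = 24*(-3 - 3 - 5) - 2 = 24*(-11) - 2 = -264 - 2 = -266)
4273/241 + 1/((V + B(-25, 39))*n(-3, 52)) = 4273/241 + 1/(-266 - 67*(-26)) = 4273*(1/241) - 1/26/(-333) = 4273/241 - 1/333*(-1/26) = 4273/241 + 1/8658 = 36995875/2086578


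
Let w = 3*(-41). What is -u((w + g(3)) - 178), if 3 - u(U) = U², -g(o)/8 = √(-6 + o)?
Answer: 90406 + 4816*I*√3 ≈ 90406.0 + 8341.6*I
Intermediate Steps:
w = -123
g(o) = -8*√(-6 + o)
u(U) = 3 - U²
-u((w + g(3)) - 178) = -(3 - ((-123 - 8*√(-6 + 3)) - 178)²) = -(3 - ((-123 - 8*I*√3) - 178)²) = -(3 - (-301 - 8*I*√3)²) = -3 + (-301 - 8*I*√3)²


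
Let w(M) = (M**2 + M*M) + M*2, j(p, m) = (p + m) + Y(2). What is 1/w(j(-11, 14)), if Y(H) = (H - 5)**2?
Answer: 1/312 ≈ 0.0032051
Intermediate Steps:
Y(H) = (-5 + H)**2
j(p, m) = 9 + m + p (j(p, m) = (p + m) + (-5 + 2)**2 = (m + p) + (-3)**2 = (m + p) + 9 = 9 + m + p)
w(M) = 2*M + 2*M**2 (w(M) = (M**2 + M**2) + 2*M = 2*M**2 + 2*M = 2*M + 2*M**2)
1/w(j(-11, 14)) = 1/(2*(9 + 14 - 11)*(1 + (9 + 14 - 11))) = 1/(2*12*(1 + 12)) = 1/(2*12*13) = 1/312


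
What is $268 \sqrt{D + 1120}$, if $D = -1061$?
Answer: $268 \sqrt{59} \approx 2058.5$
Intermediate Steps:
$268 \sqrt{D + 1120} = 268 \sqrt{-1061 + 1120} = 268 \sqrt{59}$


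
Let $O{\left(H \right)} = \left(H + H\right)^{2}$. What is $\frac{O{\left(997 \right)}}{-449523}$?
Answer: $- \frac{3976036}{449523} \approx -8.845$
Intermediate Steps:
$O{\left(H \right)} = 4 H^{2}$ ($O{\left(H \right)} = \left(2 H\right)^{2} = 4 H^{2}$)
$\frac{O{\left(997 \right)}}{-449523} = \frac{4 \cdot 997^{2}}{-449523} = 4 \cdot 994009 \left(- \frac{1}{449523}\right) = 3976036 \left(- \frac{1}{449523}\right) = - \frac{3976036}{449523}$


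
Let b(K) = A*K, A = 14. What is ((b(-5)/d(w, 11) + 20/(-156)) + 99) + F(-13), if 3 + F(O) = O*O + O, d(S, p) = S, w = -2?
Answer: 11188/39 ≈ 286.87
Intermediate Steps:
b(K) = 14*K
F(O) = -3 + O + O² (F(O) = -3 + (O*O + O) = -3 + (O² + O) = -3 + (O + O²) = -3 + O + O²)
((b(-5)/d(w, 11) + 20/(-156)) + 99) + F(-13) = (((14*(-5))/(-2) + 20/(-156)) + 99) + (-3 - 13 + (-13)²) = ((-70*(-½) + 20*(-1/156)) + 99) + (-3 - 13 + 169) = ((35 - 5/39) + 99) + 153 = (1360/39 + 99) + 153 = 5221/39 + 153 = 11188/39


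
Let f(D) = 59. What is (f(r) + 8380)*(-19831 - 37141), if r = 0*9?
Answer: -480786708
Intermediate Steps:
r = 0
(f(r) + 8380)*(-19831 - 37141) = (59 + 8380)*(-19831 - 37141) = 8439*(-56972) = -480786708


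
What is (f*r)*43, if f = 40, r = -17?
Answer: -29240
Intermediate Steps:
(f*r)*43 = (40*(-17))*43 = -680*43 = -29240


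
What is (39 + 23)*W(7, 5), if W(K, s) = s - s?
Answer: 0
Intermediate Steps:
W(K, s) = 0
(39 + 23)*W(7, 5) = (39 + 23)*0 = 62*0 = 0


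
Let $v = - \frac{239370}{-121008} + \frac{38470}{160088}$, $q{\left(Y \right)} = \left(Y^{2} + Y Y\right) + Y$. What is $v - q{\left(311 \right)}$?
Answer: $- \frac{78194298473829}{403581848} \approx -1.9375 \cdot 10^{5}$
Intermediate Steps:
$q{\left(Y \right)} = Y + 2 Y^{2}$ ($q{\left(Y \right)} = \left(Y^{2} + Y^{2}\right) + Y = 2 Y^{2} + Y = Y + 2 Y^{2}$)
$v = \frac{895321715}{403581848}$ ($v = \left(-239370\right) \left(- \frac{1}{121008}\right) + 38470 \cdot \frac{1}{160088} = \frac{39895}{20168} + \frac{19235}{80044} = \frac{895321715}{403581848} \approx 2.2184$)
$v - q{\left(311 \right)} = \frac{895321715}{403581848} - 311 \left(1 + 2 \cdot 311\right) = \frac{895321715}{403581848} - 311 \left(1 + 622\right) = \frac{895321715}{403581848} - 311 \cdot 623 = \frac{895321715}{403581848} - 193753 = - \frac{78194298473829}{403581848}$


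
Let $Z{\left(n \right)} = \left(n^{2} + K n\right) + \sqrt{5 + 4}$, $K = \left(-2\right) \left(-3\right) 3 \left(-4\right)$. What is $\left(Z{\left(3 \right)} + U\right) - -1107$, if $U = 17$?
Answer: $920$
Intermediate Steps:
$K = -72$ ($K = 6 \cdot 3 \left(-4\right) = 18 \left(-4\right) = -72$)
$Z{\left(n \right)} = 3 + n^{2} - 72 n$ ($Z{\left(n \right)} = \left(n^{2} - 72 n\right) + \sqrt{5 + 4} = \left(n^{2} - 72 n\right) + \sqrt{9} = \left(n^{2} - 72 n\right) + 3 = 3 + n^{2} - 72 n$)
$\left(Z{\left(3 \right)} + U\right) - -1107 = \left(\left(3 + 3^{2} - 216\right) + 17\right) - -1107 = \left(\left(3 + 9 - 216\right) + 17\right) + 1107 = \left(-204 + 17\right) + 1107 = -187 + 1107 = 920$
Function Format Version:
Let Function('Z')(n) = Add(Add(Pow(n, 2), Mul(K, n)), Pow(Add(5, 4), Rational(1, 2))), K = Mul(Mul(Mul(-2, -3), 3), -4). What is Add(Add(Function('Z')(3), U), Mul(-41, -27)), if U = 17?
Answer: 920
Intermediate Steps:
K = -72 (K = Mul(Mul(6, 3), -4) = Mul(18, -4) = -72)
Function('Z')(n) = Add(3, Pow(n, 2), Mul(-72, n)) (Function('Z')(n) = Add(Add(Pow(n, 2), Mul(-72, n)), Pow(Add(5, 4), Rational(1, 2))) = Add(Add(Pow(n, 2), Mul(-72, n)), Pow(9, Rational(1, 2))) = Add(Add(Pow(n, 2), Mul(-72, n)), 3) = Add(3, Pow(n, 2), Mul(-72, n)))
Add(Add(Function('Z')(3), U), Mul(-41, -27)) = Add(Add(Add(3, Pow(3, 2), Mul(-72, 3)), 17), Mul(-41, -27)) = Add(Add(Add(3, 9, -216), 17), 1107) = Add(Add(-204, 17), 1107) = Add(-187, 1107) = 920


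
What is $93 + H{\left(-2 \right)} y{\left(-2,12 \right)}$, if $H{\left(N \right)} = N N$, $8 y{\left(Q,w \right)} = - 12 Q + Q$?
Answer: $104$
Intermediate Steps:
$y{\left(Q,w \right)} = - \frac{11 Q}{8}$ ($y{\left(Q,w \right)} = \frac{- 12 Q + Q}{8} = \frac{\left(-11\right) Q}{8} = - \frac{11 Q}{8}$)
$H{\left(N \right)} = N^{2}$
$93 + H{\left(-2 \right)} y{\left(-2,12 \right)} = 93 + \left(-2\right)^{2} \left(\left(- \frac{11}{8}\right) \left(-2\right)\right) = 93 + 4 \cdot \frac{11}{4} = 93 + 11 = 104$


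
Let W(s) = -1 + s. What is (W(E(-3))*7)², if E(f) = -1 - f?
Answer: 49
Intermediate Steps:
(W(E(-3))*7)² = ((-1 + (-1 - 1*(-3)))*7)² = ((-1 + (-1 + 3))*7)² = ((-1 + 2)*7)² = (1*7)² = 7² = 49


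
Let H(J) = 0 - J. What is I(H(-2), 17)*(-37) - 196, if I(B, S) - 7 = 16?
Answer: -1047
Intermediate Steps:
H(J) = -J
I(B, S) = 23 (I(B, S) = 7 + 16 = 23)
I(H(-2), 17)*(-37) - 196 = 23*(-37) - 196 = -851 - 196 = -1047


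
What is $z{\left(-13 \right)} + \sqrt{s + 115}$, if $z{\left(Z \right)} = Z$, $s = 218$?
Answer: $-13 + 3 \sqrt{37} \approx 5.2483$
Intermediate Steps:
$z{\left(-13 \right)} + \sqrt{s + 115} = -13 + \sqrt{218 + 115} = -13 + \sqrt{333} = -13 + 3 \sqrt{37}$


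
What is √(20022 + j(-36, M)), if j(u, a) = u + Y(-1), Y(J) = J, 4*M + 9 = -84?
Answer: √19985 ≈ 141.37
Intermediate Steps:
M = -93/4 (M = -9/4 + (¼)*(-84) = -9/4 - 21 = -93/4 ≈ -23.250)
j(u, a) = -1 + u (j(u, a) = u - 1 = -1 + u)
√(20022 + j(-36, M)) = √(20022 + (-1 - 36)) = √(20022 - 37) = √19985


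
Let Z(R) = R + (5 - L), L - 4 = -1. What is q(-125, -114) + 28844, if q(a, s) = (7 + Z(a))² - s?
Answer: 42414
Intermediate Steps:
L = 3 (L = 4 - 1 = 3)
Z(R) = 2 + R (Z(R) = R + (5 - 1*3) = R + (5 - 3) = R + 2 = 2 + R)
q(a, s) = (9 + a)² - s (q(a, s) = (7 + (2 + a))² - s = (9 + a)² - s)
q(-125, -114) + 28844 = ((9 - 125)² - 1*(-114)) + 28844 = ((-116)² + 114) + 28844 = (13456 + 114) + 28844 = 13570 + 28844 = 42414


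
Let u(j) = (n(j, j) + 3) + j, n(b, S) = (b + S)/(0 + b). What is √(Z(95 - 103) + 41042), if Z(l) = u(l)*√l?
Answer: √(41042 - 6*I*√2) ≈ 202.59 - 0.021*I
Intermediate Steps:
n(b, S) = (S + b)/b
u(j) = 5 + j (u(j) = ((j + j)/j + 3) + j = ((2*j)/j + 3) + j = (2 + 3) + j = 5 + j)
Z(l) = √l*(5 + l) (Z(l) = (5 + l)*√l = √l*(5 + l))
√(Z(95 - 103) + 41042) = √(√(95 - 103)*(5 + (95 - 103)) + 41042) = √(√(-8)*(5 - 8) + 41042) = √((2*I*√2)*(-3) + 41042) = √(-6*I*√2 + 41042) = √(41042 - 6*I*√2)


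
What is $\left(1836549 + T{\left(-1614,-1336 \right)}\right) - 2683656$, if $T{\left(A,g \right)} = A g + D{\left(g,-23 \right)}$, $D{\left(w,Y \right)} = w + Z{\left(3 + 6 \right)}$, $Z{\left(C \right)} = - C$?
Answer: $1307852$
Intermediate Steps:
$D{\left(w,Y \right)} = -9 + w$ ($D{\left(w,Y \right)} = w - \left(3 + 6\right) = w - 9 = -9 + w$)
$T{\left(A,g \right)} = -9 + g + A g$ ($T{\left(A,g \right)} = A g + \left(-9 + g\right) = -9 + g + A g$)
$\left(1836549 + T{\left(-1614,-1336 \right)}\right) - 2683656 = \left(1836549 - -2154959\right) - 2683656 = \left(1836549 + 2154959\right) - 2683656 = 3991508 - 2683656 = 1307852$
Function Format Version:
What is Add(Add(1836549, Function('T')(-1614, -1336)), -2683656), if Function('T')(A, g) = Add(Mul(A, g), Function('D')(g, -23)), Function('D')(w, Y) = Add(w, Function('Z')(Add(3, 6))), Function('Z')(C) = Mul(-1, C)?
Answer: 1307852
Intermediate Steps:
Function('D')(w, Y) = Add(-9, w) (Function('D')(w, Y) = Add(w, Mul(-1, Add(3, 6))) = Add(w, Mul(-1, 9)) = Add(w, -9) = Add(-9, w))
Function('T')(A, g) = Add(-9, g, Mul(A, g)) (Function('T')(A, g) = Add(Mul(A, g), Add(-9, g)) = Add(-9, g, Mul(A, g)))
Add(Add(1836549, Function('T')(-1614, -1336)), -2683656) = Add(Add(1836549, Add(-9, -1336, Mul(-1614, -1336))), -2683656) = Add(Add(1836549, Add(-9, -1336, 2156304)), -2683656) = Add(Add(1836549, 2154959), -2683656) = Add(3991508, -2683656) = 1307852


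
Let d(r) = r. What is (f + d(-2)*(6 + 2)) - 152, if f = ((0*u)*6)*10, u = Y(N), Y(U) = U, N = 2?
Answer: -168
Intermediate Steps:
u = 2
f = 0 (f = ((0*2)*6)*10 = (0*6)*10 = 0*10 = 0)
(f + d(-2)*(6 + 2)) - 152 = (0 - 2*(6 + 2)) - 152 = (0 - 2*8) - 152 = (0 - 16) - 152 = -16 - 152 = -168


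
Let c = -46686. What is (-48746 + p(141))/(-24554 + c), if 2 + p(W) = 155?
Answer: 48593/71240 ≈ 0.68210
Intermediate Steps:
p(W) = 153 (p(W) = -2 + 155 = 153)
(-48746 + p(141))/(-24554 + c) = (-48746 + 153)/(-24554 - 46686) = -48593/(-71240) = -48593*(-1/71240) = 48593/71240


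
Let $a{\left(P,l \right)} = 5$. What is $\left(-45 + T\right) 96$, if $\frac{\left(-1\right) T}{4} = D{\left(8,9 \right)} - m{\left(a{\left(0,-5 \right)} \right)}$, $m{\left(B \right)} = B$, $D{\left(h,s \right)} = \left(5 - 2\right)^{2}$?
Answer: $-5856$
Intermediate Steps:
$D{\left(h,s \right)} = 9$ ($D{\left(h,s \right)} = 3^{2} = 9$)
$T = -16$ ($T = - 4 \left(9 - 5\right) = \left(-4\right) 4 = -16$)
$\left(-45 + T\right) 96 = \left(-45 - 16\right) 96 = \left(-61\right) 96 = -5856$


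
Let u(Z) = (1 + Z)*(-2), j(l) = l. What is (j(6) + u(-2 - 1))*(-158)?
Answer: -1580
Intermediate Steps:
u(Z) = -2 - 2*Z
(j(6) + u(-2 - 1))*(-158) = (6 + (-2 - 2*(-2 - 1)))*(-158) = (6 + (-2 - 2*(-3)))*(-158) = (6 + (-2 + 6))*(-158) = (6 + 4)*(-158) = 10*(-158) = -1580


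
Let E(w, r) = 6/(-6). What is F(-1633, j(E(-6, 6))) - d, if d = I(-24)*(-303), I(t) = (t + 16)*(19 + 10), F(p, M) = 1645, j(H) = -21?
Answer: -68651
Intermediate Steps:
E(w, r) = -1 (E(w, r) = 6*(-⅙) = -1)
I(t) = 464 + 29*t (I(t) = (16 + t)*29 = 464 + 29*t)
d = 70296 (d = (464 + 29*(-24))*(-303) = (464 - 696)*(-303) = -232*(-303) = 70296)
F(-1633, j(E(-6, 6))) - d = 1645 - 1*70296 = 1645 - 70296 = -68651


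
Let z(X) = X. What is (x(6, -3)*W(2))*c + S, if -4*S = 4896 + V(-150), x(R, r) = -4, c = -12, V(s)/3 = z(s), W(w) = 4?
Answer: -1839/2 ≈ -919.50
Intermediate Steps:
V(s) = 3*s
S = -2223/2 (S = -(4896 + 3*(-150))/4 = -(4896 - 450)/4 = -¼*4446 = -2223/2 ≈ -1111.5)
(x(6, -3)*W(2))*c + S = -4*4*(-12) - 2223/2 = -16*(-12) - 2223/2 = 192 - 2223/2 = -1839/2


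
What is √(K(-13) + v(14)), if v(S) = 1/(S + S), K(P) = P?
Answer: 11*I*√21/14 ≈ 3.6006*I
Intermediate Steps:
v(S) = 1/(2*S)
√(K(-13) + v(14)) = √(-13 + (½)/14) = √(-13 + (½)*(1/14)) = √(-13 + 1/28) = √(-363/28) = 11*I*√21/14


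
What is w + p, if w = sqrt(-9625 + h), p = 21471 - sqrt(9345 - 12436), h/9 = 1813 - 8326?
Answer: 21471 + I*sqrt(68242) - I*sqrt(3091) ≈ 21471.0 + 205.64*I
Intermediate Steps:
h = -58617 (h = 9*(1813 - 8326) = 9*(-6513) = -58617)
p = 21471 - I*sqrt(3091) (p = 21471 - sqrt(-3091) = 21471 - I*sqrt(3091) ≈ 21471.0 - 55.597*I)
w = I*sqrt(68242) (w = sqrt(-9625 - 58617) = sqrt(-68242) = I*sqrt(68242) ≈ 261.23*I)
w + p = I*sqrt(68242) + (21471 - I*sqrt(3091)) = 21471 + I*sqrt(68242) - I*sqrt(3091)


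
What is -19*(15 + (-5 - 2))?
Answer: -152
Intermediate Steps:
-19*(15 + (-5 - 2)) = -19*(15 - 7) = -19*8 = -152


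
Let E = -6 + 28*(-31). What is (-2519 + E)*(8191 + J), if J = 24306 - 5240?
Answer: -92483001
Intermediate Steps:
J = 19066
E = -874 (E = -6 - 868 = -874)
(-2519 + E)*(8191 + J) = (-2519 - 874)*(8191 + 19066) = -3393*27257 = -92483001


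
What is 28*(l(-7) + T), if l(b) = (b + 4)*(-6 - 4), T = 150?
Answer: 5040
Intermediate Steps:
l(b) = -40 - 10*b (l(b) = (4 + b)*(-10) = -40 - 10*b)
28*(l(-7) + T) = 28*((-40 - 10*(-7)) + 150) = 28*((-40 + 70) + 150) = 28*(30 + 150) = 28*180 = 5040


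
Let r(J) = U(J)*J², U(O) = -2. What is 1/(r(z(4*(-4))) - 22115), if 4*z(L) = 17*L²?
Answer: -1/2389603 ≈ -4.1848e-7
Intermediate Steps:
z(L) = 17*L²/4 (z(L) = (17*L²)/4 = 17*L²/4)
r(J) = -2*J²
1/(r(z(4*(-4))) - 22115) = 1/(-2*(17*(4*(-4))²/4)² - 22115) = 1/(-2*((17/4)*(-16)²)² - 22115) = 1/(-2*((17/4)*256)² - 22115) = 1/(-2*1088² - 22115) = 1/(-2*1183744 - 22115) = 1/(-2367488 - 22115) = 1/(-2389603) = -1/2389603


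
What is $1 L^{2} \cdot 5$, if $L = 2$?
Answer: $20$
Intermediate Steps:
$1 L^{2} \cdot 5 = 1 \cdot 2^{2} \cdot 5 = 1 \cdot 4 \cdot 5 = 4 \cdot 5 = 20$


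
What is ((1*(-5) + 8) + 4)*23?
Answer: 161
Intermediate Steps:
((1*(-5) + 8) + 4)*23 = ((-5 + 8) + 4)*23 = (3 + 4)*23 = 7*23 = 161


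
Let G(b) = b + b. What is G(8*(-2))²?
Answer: 1024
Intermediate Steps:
G(b) = 2*b
G(8*(-2))² = (2*(8*(-2)))² = (2*(-16))² = (-32)² = 1024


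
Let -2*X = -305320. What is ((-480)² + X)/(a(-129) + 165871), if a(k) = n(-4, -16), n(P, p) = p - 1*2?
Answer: 383060/165853 ≈ 2.3096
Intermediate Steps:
n(P, p) = -2 + p (n(P, p) = p - 2 = -2 + p)
a(k) = -18 (a(k) = -2 - 16 = -18)
X = 152660 (X = -½*(-305320) = 152660)
((-480)² + X)/(a(-129) + 165871) = ((-480)² + 152660)/(-18 + 165871) = (230400 + 152660)/165853 = 383060*(1/165853) = 383060/165853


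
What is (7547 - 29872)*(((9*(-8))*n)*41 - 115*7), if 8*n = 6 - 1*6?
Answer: 17971625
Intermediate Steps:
n = 0 (n = (6 - 1*6)/8 = (6 - 6)/8 = (⅛)*0 = 0)
(7547 - 29872)*(((9*(-8))*n)*41 - 115*7) = (7547 - 29872)*(((9*(-8))*0)*41 - 115*7) = -22325*(-72*0*41 - 805) = -22325*(0*41 - 805) = -22325*(0 - 805) = -22325*(-805) = 17971625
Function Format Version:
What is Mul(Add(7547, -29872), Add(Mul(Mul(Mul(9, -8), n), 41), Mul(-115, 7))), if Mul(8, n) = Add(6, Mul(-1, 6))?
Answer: 17971625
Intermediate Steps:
n = 0 (n = Mul(Rational(1, 8), Add(6, Mul(-1, 6))) = Mul(Rational(1, 8), Add(6, -6)) = Mul(Rational(1, 8), 0) = 0)
Mul(Add(7547, -29872), Add(Mul(Mul(Mul(9, -8), n), 41), Mul(-115, 7))) = Mul(Add(7547, -29872), Add(Mul(Mul(Mul(9, -8), 0), 41), Mul(-115, 7))) = Mul(-22325, Add(Mul(Mul(-72, 0), 41), -805)) = Mul(-22325, Add(Mul(0, 41), -805)) = Mul(-22325, Add(0, -805)) = Mul(-22325, -805) = 17971625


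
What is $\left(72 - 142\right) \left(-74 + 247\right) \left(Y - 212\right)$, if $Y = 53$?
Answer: $1925490$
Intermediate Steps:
$\left(72 - 142\right) \left(-74 + 247\right) \left(Y - 212\right) = \left(72 - 142\right) \left(-74 + 247\right) \left(53 - 212\right) = \left(-70\right) 173 \left(-159\right) = \left(-12110\right) \left(-159\right) = 1925490$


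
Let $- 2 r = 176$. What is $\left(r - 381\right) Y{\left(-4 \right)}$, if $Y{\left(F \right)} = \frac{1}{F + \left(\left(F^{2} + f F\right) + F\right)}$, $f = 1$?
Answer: $- \frac{469}{4} \approx -117.25$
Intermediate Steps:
$r = -88$ ($r = \left(- \frac{1}{2}\right) 176 = -88$)
$Y{\left(F \right)} = \frac{1}{F^{2} + 3 F}$ ($Y{\left(F \right)} = \frac{1}{F + \left(\left(F^{2} + 1 F\right) + F\right)} = \frac{1}{F + \left(\left(F^{2} + F\right) + F\right)} = \frac{1}{F + \left(\left(F + F^{2}\right) + F\right)} = \frac{1}{F + \left(F^{2} + 2 F\right)} = \frac{1}{F^{2} + 3 F}$)
$\left(r - 381\right) Y{\left(-4 \right)} = \left(-88 - 381\right) \frac{1}{\left(-4\right) \left(3 - 4\right)} = - 469 \left(- \frac{1}{4 \left(-1\right)}\right) = - 469 \left(\left(- \frac{1}{4}\right) \left(-1\right)\right) = \left(-469\right) \frac{1}{4} = - \frac{469}{4}$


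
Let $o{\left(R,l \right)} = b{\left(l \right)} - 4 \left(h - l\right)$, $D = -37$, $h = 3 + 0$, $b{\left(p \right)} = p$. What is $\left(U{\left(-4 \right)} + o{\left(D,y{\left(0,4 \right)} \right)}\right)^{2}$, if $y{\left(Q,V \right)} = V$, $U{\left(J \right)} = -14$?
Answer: $36$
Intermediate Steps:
$h = 3$
$o{\left(R,l \right)} = -12 + 5 l$ ($o{\left(R,l \right)} = l - 4 \left(3 - l\right) = l + \left(-12 + 4 l\right) = -12 + 5 l$)
$\left(U{\left(-4 \right)} + o{\left(D,y{\left(0,4 \right)} \right)}\right)^{2} = \left(-14 + \left(-12 + 5 \cdot 4\right)\right)^{2} = \left(-14 + \left(-12 + 20\right)\right)^{2} = \left(-14 + 8\right)^{2} = \left(-6\right)^{2} = 36$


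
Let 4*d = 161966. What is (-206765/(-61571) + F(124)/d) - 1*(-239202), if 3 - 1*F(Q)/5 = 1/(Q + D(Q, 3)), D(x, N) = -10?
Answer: 2955888120799864/12357114987 ≈ 2.3921e+5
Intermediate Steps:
d = 80983/2 (d = (1/4)*161966 = 80983/2 ≈ 40492.)
F(Q) = 15 - 5/(-10 + Q) (F(Q) = 15 - 5/(Q - 10) = 15 - 5/(-10 + Q))
(-206765/(-61571) + F(124)/d) - 1*(-239202) = (-206765/(-61571) + (5*(-31 + 3*124)/(-10 + 124))/(80983/2)) - 1*(-239202) = (-206765*(-1/61571) + (5*(-31 + 372)/114)*(2/80983)) + 239202 = (206765/61571 + (5*(1/114)*341)*(2/80983)) + 239202 = (206765/61571 + (1705/114)*(2/80983)) + 239202 = (206765/61571 + 1705/4616031) + 239202 = 41501679490/12357114987 + 239202 = 2955888120799864/12357114987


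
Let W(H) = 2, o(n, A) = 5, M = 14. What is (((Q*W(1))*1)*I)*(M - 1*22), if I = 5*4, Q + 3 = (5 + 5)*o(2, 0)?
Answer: -15040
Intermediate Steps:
Q = 47 (Q = -3 + (5 + 5)*5 = -3 + 10*5 = -3 + 50 = 47)
I = 20
(((Q*W(1))*1)*I)*(M - 1*22) = (((47*2)*1)*20)*(14 - 1*22) = ((94*1)*20)*(14 - 22) = (94*20)*(-8) = 1880*(-8) = -15040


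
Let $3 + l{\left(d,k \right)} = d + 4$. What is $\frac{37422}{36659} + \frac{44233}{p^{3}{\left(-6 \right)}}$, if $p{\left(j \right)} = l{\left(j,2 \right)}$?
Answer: $- \frac{230979971}{654625} \approx -352.84$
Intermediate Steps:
$l{\left(d,k \right)} = 1 + d$ ($l{\left(d,k \right)} = -3 + \left(d + 4\right) = -3 + \left(4 + d\right) = 1 + d$)
$p{\left(j \right)} = 1 + j$
$\frac{37422}{36659} + \frac{44233}{p^{3}{\left(-6 \right)}} = \frac{37422}{36659} + \frac{44233}{\left(1 - 6\right)^{3}} = 37422 \cdot \frac{1}{36659} + \frac{44233}{\left(-5\right)^{3}} = \frac{5346}{5237} + \frac{44233}{-125} = \frac{5346}{5237} + 44233 \left(- \frac{1}{125}\right) = \frac{5346}{5237} - \frac{44233}{125} = - \frac{230979971}{654625}$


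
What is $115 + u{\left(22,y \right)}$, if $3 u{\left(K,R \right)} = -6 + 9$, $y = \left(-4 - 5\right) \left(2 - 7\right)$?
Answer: $116$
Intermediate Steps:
$y = 45$ ($y = \left(-9\right) \left(-5\right) = 45$)
$u{\left(K,R \right)} = 1$ ($u{\left(K,R \right)} = \frac{-6 + 9}{3} = \frac{1}{3} \cdot 3 = 1$)
$115 + u{\left(22,y \right)} = 115 + 1 = 116$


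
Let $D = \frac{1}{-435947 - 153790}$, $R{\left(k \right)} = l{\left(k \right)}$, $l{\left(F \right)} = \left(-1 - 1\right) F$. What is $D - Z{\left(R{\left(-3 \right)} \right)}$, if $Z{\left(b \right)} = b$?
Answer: $- \frac{3538423}{589737} \approx -6.0$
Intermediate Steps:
$l{\left(F \right)} = - 2 F$
$R{\left(k \right)} = - 2 k$
$D = - \frac{1}{589737}$ ($D = \frac{1}{-589737} = - \frac{1}{589737} \approx -1.6957 \cdot 10^{-6}$)
$D - Z{\left(R{\left(-3 \right)} \right)} = - \frac{1}{589737} - \left(-2\right) \left(-3\right) = - \frac{1}{589737} - 6 = - \frac{3538423}{589737}$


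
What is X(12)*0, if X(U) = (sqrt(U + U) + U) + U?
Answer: 0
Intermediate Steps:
X(U) = 2*U + sqrt(2)*sqrt(U) (X(U) = (sqrt(2*U) + U) + U = (sqrt(2)*sqrt(U) + U) + U = (U + sqrt(2)*sqrt(U)) + U = 2*U + sqrt(2)*sqrt(U))
X(12)*0 = (2*12 + sqrt(2)*sqrt(12))*0 = (24 + sqrt(2)*(2*sqrt(3)))*0 = (24 + 2*sqrt(6))*0 = 0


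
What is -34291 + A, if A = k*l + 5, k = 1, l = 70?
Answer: -34216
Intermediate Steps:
A = 75 (A = 1*70 + 5 = 70 + 5 = 75)
-34291 + A = -34291 + 75 = -34216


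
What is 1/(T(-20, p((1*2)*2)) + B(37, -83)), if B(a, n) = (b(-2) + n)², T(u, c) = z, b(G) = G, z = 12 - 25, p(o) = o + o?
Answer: 1/7212 ≈ 0.00013866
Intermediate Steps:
p(o) = 2*o
z = -13
T(u, c) = -13
B(a, n) = (-2 + n)²
1/(T(-20, p((1*2)*2)) + B(37, -83)) = 1/(-13 + (-2 - 83)²) = 1/(-13 + (-85)²) = 1/(-13 + 7225) = 1/7212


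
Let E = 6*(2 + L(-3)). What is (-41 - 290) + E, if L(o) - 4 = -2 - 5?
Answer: -337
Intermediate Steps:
L(o) = -3 (L(o) = 4 + (-2 - 5) = 4 - 7 = -3)
E = -6 (E = 6*(2 - 3) = 6*(-1) = -6)
(-41 - 290) + E = (-41 - 290) - 6 = -331 - 6 = -337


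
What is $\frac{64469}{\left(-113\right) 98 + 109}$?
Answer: $- \frac{64469}{10965} \approx -5.8795$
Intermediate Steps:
$\frac{64469}{\left(-113\right) 98 + 109} = \frac{64469}{-11074 + 109} = \frac{64469}{-10965} = 64469 \left(- \frac{1}{10965}\right) = - \frac{64469}{10965}$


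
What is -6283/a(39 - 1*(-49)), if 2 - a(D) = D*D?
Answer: 6283/7742 ≈ 0.81155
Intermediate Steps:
a(D) = 2 - D**2 (a(D) = 2 - D*D = 2 - D**2)
-6283/a(39 - 1*(-49)) = -6283/(2 - (39 - 1*(-49))**2) = -6283/(2 - (39 + 49)**2) = -6283/(2 - 1*88**2) = -6283/(2 - 1*7744) = -6283/(2 - 7744) = -6283/(-7742) = -6283*(-1/7742) = 6283/7742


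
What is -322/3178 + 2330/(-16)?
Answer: -264639/1816 ≈ -145.73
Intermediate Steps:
-322/3178 + 2330/(-16) = -322*1/3178 + 2330*(-1/16) = -23/227 - 1165/8 = -264639/1816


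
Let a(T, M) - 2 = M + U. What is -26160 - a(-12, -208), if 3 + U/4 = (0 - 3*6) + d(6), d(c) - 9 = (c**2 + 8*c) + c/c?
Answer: -26246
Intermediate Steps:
d(c) = 10 + c**2 + 8*c (d(c) = 9 + ((c**2 + 8*c) + c/c) = 9 + ((c**2 + 8*c) + 1) = 9 + (1 + c**2 + 8*c) = 10 + c**2 + 8*c)
U = 292 (U = -12 + 4*((0 - 3*6) + (10 + 6**2 + 8*6)) = -12 + 4*((0 - 18) + (10 + 36 + 48)) = -12 + 4*(-18 + 94) = -12 + 4*76 = -12 + 304 = 292)
a(T, M) = 294 + M (a(T, M) = 2 + (M + 292) = 2 + (292 + M) = 294 + M)
-26160 - a(-12, -208) = -26160 - (294 - 208) = -26160 - 1*86 = -26160 - 86 = -26246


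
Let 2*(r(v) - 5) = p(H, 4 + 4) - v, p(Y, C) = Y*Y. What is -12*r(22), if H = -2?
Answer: 48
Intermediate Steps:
p(Y, C) = Y²
r(v) = 7 - v/2 (r(v) = 5 + ((-2)² - v)/2 = 5 + (4 - v)/2 = 5 + (2 - v/2) = 7 - v/2)
-12*r(22) = -12*(7 - ½*22) = -12*(7 - 11) = -12*(-4) = 48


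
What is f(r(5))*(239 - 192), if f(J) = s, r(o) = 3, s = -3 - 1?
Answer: -188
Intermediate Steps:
s = -4
f(J) = -4
f(r(5))*(239 - 192) = -4*(239 - 192) = -4*47 = -188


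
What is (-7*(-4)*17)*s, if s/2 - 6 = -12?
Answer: -5712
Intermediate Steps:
s = -12 (s = 12 + 2*(-12) = 12 - 24 = -12)
(-7*(-4)*17)*s = (-7*(-4)*17)*(-12) = (28*17)*(-12) = 476*(-12) = -5712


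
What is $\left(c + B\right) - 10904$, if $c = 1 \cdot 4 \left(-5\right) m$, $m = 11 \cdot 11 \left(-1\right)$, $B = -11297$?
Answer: $-19781$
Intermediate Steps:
$m = -121$ ($m = 121 \left(-1\right) = -121$)
$c = 2420$ ($c = 1 \cdot 4 \left(-5\right) \left(-121\right) = 4 \left(-5\right) \left(-121\right) = \left(-20\right) \left(-121\right) = 2420$)
$\left(c + B\right) - 10904 = \left(2420 - 11297\right) - 10904 = -8877 - 10904 = -19781$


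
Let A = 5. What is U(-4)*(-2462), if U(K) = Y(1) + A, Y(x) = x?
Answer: -14772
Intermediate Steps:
U(K) = 6 (U(K) = 1 + 5 = 6)
U(-4)*(-2462) = 6*(-2462) = -14772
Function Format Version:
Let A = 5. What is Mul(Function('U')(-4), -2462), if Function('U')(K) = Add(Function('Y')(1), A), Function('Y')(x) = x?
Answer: -14772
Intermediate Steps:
Function('U')(K) = 6 (Function('U')(K) = Add(1, 5) = 6)
Mul(Function('U')(-4), -2462) = Mul(6, -2462) = -14772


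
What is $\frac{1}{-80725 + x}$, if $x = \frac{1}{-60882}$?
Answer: $- \frac{60882}{4914699451} \approx -1.2388 \cdot 10^{-5}$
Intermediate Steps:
$x = - \frac{1}{60882} \approx -1.6425 \cdot 10^{-5}$
$\frac{1}{-80725 + x} = \frac{1}{-80725 - \frac{1}{60882}} = \frac{1}{- \frac{4914699451}{60882}} = - \frac{60882}{4914699451}$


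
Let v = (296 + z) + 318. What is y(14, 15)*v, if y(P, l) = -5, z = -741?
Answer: 635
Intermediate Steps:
v = -127 (v = (296 - 741) + 318 = -445 + 318 = -127)
y(14, 15)*v = -5*(-127) = 635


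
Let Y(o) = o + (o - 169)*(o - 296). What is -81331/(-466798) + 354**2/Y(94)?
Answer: 14934266983/1778967178 ≈ 8.3949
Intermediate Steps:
Y(o) = o + (-296 + o)*(-169 + o) (Y(o) = o + (-169 + o)*(-296 + o) = o + (-296 + o)*(-169 + o))
-81331/(-466798) + 354**2/Y(94) = -81331/(-466798) + 354**2/(50024 + 94**2 - 464*94) = -81331*(-1/466798) + 125316/(50024 + 8836 - 43616) = 81331/466798 + 125316/15244 = 81331/466798 + 125316*(1/15244) = 81331/466798 + 31329/3811 = 14934266983/1778967178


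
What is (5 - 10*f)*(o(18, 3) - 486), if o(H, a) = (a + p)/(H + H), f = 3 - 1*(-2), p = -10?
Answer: 87515/4 ≈ 21879.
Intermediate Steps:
f = 5 (f = 3 + 2 = 5)
o(H, a) = (-10 + a)/(2*H) (o(H, a) = (a - 10)/(H + H) = (-10 + a)/((2*H)) = (-10 + a)*(1/(2*H)) = (-10 + a)/(2*H))
(5 - 10*f)*(o(18, 3) - 486) = (5 - 10*5)*((½)*(-10 + 3)/18 - 486) = (5 - 50)*((½)*(1/18)*(-7) - 486) = -45*(-7/36 - 486) = -45*(-17503/36) = 87515/4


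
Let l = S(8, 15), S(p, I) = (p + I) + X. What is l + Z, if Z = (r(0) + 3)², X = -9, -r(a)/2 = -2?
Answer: 63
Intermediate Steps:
r(a) = 4 (r(a) = -2*(-2) = 4)
S(p, I) = -9 + I + p (S(p, I) = (p + I) - 9 = (I + p) - 9 = -9 + I + p)
l = 14 (l = -9 + 15 + 8 = 14)
Z = 49 (Z = (4 + 3)² = 7² = 49)
l + Z = 14 + 49 = 63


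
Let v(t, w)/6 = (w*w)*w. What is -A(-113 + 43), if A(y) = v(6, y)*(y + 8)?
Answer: -127596000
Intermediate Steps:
v(t, w) = 6*w³ (v(t, w) = 6*((w*w)*w) = 6*(w²*w) = 6*w³)
A(y) = 6*y³*(8 + y) (A(y) = (6*y³)*(y + 8) = (6*y³)*(8 + y) = 6*y³*(8 + y))
-A(-113 + 43) = -6*(-113 + 43)³*(8 + (-113 + 43)) = -6*(-70)³*(8 - 70) = -6*(-343000)*(-62) = -1*127596000 = -127596000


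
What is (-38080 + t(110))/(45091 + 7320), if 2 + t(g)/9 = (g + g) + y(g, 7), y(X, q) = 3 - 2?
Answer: -36109/52411 ≈ -0.68896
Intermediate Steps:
y(X, q) = 1
t(g) = -9 + 18*g (t(g) = -18 + 9*((g + g) + 1) = -18 + 9*(2*g + 1) = -18 + 9*(1 + 2*g) = -18 + (9 + 18*g) = -9 + 18*g)
(-38080 + t(110))/(45091 + 7320) = (-38080 + (-9 + 18*110))/(45091 + 7320) = (-38080 + (-9 + 1980))/52411 = (-38080 + 1971)*(1/52411) = -36109*1/52411 = -36109/52411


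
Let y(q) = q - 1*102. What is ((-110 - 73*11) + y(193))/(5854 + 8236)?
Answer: -411/7045 ≈ -0.058339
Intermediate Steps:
y(q) = -102 + q (y(q) = q - 102 = -102 + q)
((-110 - 73*11) + y(193))/(5854 + 8236) = ((-110 - 73*11) + (-102 + 193))/(5854 + 8236) = ((-110 - 803) + 91)/14090 = (-913 + 91)*(1/14090) = -822*1/14090 = -411/7045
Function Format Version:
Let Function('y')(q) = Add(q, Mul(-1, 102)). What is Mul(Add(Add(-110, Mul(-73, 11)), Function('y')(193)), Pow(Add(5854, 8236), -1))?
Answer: Rational(-411, 7045) ≈ -0.058339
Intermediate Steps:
Function('y')(q) = Add(-102, q) (Function('y')(q) = Add(q, -102) = Add(-102, q))
Mul(Add(Add(-110, Mul(-73, 11)), Function('y')(193)), Pow(Add(5854, 8236), -1)) = Mul(Add(Add(-110, Mul(-73, 11)), Add(-102, 193)), Pow(Add(5854, 8236), -1)) = Mul(Add(Add(-110, -803), 91), Pow(14090, -1)) = Mul(Add(-913, 91), Rational(1, 14090)) = Mul(-822, Rational(1, 14090)) = Rational(-411, 7045)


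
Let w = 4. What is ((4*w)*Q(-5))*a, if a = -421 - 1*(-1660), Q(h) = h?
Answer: -99120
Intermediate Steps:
a = 1239 (a = -421 + 1660 = 1239)
((4*w)*Q(-5))*a = ((4*4)*(-5))*1239 = (16*(-5))*1239 = -80*1239 = -99120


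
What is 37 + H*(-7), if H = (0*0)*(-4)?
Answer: 37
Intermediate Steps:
H = 0 (H = 0*(-4) = 0)
37 + H*(-7) = 37 + 0*(-7) = 37 + 0 = 37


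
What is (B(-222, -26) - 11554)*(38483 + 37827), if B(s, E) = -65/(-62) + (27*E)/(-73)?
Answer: -1993413125925/2263 ≈ -8.8087e+8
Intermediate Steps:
B(s, E) = 65/62 - 27*E/73 (B(s, E) = -65*(-1/62) + (27*E)*(-1/73) = 65/62 - 27*E/73)
(B(-222, -26) - 11554)*(38483 + 37827) = ((65/62 - 27/73*(-26)) - 11554)*(38483 + 37827) = ((65/62 + 702/73) - 11554)*76310 = (48269/4526 - 11554)*76310 = -52245135/4526*76310 = -1993413125925/2263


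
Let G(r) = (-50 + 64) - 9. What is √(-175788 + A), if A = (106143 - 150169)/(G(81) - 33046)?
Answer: I*√191907655164562/33041 ≈ 419.27*I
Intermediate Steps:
G(r) = 5 (G(r) = 14 - 9 = 5)
A = 44026/33041 (A = (106143 - 150169)/(5 - 33046) = -44026/(-33041) = -44026*(-1/33041) = 44026/33041 ≈ 1.3325)
√(-175788 + A) = √(-175788 + 44026/33041) = √(-5808167282/33041) = I*√191907655164562/33041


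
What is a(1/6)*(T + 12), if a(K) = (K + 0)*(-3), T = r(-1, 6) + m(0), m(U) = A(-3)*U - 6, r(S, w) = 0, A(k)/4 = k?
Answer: -3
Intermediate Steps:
A(k) = 4*k
m(U) = -6 - 12*U (m(U) = (4*(-3))*U - 6 = -12*U - 6 = -6 - 12*U)
T = -6 (T = 0 + (-6 - 12*0) = 0 + (-6 + 0) = 0 - 6 = -6)
a(K) = -3*K (a(K) = K*(-3) = -3*K)
a(1/6)*(T + 12) = (-3/6)*(-6 + 12) = -3*⅙*6 = -½*6 = -3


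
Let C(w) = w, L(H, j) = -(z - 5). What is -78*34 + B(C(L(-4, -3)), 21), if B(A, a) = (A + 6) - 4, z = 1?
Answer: -2646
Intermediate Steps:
L(H, j) = 4 (L(H, j) = -(1 - 5) = -1*(-4) = 4)
B(A, a) = 2 + A (B(A, a) = (6 + A) - 4 = 2 + A)
-78*34 + B(C(L(-4, -3)), 21) = -78*34 + (2 + 4) = -2652 + 6 = -2646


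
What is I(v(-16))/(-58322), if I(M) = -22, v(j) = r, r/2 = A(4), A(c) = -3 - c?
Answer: 1/2651 ≈ 0.00037722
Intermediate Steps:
r = -14 (r = 2*(-3 - 1*4) = 2*(-3 - 4) = 2*(-7) = -14)
v(j) = -14
I(v(-16))/(-58322) = -22/(-58322) = -22*(-1/58322) = 1/2651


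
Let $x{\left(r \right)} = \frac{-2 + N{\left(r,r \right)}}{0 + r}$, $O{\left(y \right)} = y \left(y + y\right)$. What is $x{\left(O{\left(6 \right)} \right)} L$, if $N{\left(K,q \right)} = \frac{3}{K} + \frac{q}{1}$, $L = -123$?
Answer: $- \frac{68921}{576} \approx -119.65$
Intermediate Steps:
$N{\left(K,q \right)} = q + \frac{3}{K}$ ($N{\left(K,q \right)} = \frac{3}{K} + q 1 = \frac{3}{K} + q = q + \frac{3}{K}$)
$O{\left(y \right)} = 2 y^{2}$ ($O{\left(y \right)} = y 2 y = 2 y^{2}$)
$x{\left(r \right)} = \frac{-2 + r + \frac{3}{r}}{r}$ ($x{\left(r \right)} = \frac{-2 + \left(r + \frac{3}{r}\right)}{0 + r} = \frac{-2 + r + \frac{3}{r}}{r}$)
$x{\left(O{\left(6 \right)} \right)} L = \frac{3 + 2 \cdot 6^{2} \left(-2 + 2 \cdot 6^{2}\right)}{5184} \left(-123\right) = \frac{3 + 2 \cdot 36 \left(-2 + 2 \cdot 36\right)}{5184} \left(-123\right) = \frac{3 + 72 \left(-2 + 72\right)}{5184} \left(-123\right) = \frac{3 + 72 \cdot 70}{5184} \left(-123\right) = \frac{3 + 5040}{5184} \left(-123\right) = \frac{1}{5184} \cdot 5043 \left(-123\right) = \frac{1681}{1728} \left(-123\right) = - \frac{68921}{576}$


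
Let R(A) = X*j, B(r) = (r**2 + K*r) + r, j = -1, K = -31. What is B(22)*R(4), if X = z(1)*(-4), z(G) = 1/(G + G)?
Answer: -352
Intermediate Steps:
z(G) = 1/(2*G)
B(r) = r**2 - 30*r (B(r) = (r**2 - 31*r) + r = r**2 - 30*r)
X = -2 (X = ((1/2)/1)*(-4) = ((1/2)*1)*(-4) = (1/2)*(-4) = -2)
R(A) = 2 (R(A) = -2*(-1) = 2)
B(22)*R(4) = (22*(-30 + 22))*2 = (22*(-8))*2 = -176*2 = -352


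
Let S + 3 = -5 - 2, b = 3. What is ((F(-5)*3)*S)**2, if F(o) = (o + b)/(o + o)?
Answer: 36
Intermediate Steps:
S = -10 (S = -3 + (-5 - 2) = -3 - 7 = -10)
F(o) = (3 + o)/(2*o) (F(o) = (o + 3)/(o + o) = (3 + o)/((2*o)) = (3 + o)*(1/(2*o)) = (3 + o)/(2*o))
((F(-5)*3)*S)**2 = ((((1/2)*(3 - 5)/(-5))*3)*(-10))**2 = ((((1/2)*(-1/5)*(-2))*3)*(-10))**2 = (((1/5)*3)*(-10))**2 = ((3/5)*(-10))**2 = (-6)**2 = 36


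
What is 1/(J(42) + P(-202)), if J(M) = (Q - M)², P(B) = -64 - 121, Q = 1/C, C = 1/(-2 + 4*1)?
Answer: 1/1415 ≈ 0.00070671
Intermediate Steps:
C = ½ (C = 1/(-2 + 4) = 1/2 = ½ ≈ 0.50000)
Q = 2 (Q = 1/(½) = 2)
P(B) = -185
J(M) = (2 - M)²
1/(J(42) + P(-202)) = 1/((-2 + 42)² - 185) = 1/(40² - 185) = 1/(1600 - 185) = 1/1415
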